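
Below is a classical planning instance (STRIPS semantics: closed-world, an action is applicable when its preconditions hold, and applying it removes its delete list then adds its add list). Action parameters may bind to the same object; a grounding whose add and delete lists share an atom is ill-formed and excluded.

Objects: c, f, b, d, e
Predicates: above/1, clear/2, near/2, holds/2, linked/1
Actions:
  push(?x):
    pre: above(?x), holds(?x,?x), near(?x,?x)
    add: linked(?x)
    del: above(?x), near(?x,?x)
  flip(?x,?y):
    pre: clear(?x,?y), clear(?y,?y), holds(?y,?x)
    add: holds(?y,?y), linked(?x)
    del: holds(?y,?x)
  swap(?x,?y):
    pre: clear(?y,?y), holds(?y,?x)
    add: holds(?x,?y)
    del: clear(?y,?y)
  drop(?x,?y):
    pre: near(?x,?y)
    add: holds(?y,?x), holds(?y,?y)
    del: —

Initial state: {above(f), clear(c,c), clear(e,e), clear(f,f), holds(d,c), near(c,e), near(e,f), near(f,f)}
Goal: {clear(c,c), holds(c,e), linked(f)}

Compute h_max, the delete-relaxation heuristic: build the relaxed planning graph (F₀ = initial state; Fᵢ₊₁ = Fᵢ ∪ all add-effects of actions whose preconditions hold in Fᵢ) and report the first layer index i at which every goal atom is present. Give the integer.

2

F0 = init (8 atoms)
F1 = F0 ∪ {holds(e,c), holds(e,e), holds(f,e), holds(f,f)}  (12 atoms)
F2 = F1 ∪ {holds(c,e), holds(e,f), linked(f)}  (15 atoms)
goal ⊆ F2  ⇒  h_max = 2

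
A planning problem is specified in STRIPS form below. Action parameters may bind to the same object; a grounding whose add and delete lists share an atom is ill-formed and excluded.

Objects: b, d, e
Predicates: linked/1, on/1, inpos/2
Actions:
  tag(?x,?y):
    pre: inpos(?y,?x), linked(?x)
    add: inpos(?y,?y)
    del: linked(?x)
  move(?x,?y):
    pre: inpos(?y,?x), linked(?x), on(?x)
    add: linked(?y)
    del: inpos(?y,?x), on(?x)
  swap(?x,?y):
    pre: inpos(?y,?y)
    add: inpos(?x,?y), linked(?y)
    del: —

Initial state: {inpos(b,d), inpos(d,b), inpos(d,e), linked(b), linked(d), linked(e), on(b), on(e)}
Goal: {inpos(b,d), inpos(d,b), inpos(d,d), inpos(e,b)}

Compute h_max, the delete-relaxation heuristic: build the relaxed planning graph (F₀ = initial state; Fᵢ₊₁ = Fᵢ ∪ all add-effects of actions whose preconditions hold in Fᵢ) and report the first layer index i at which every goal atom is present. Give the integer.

F0 = init (8 atoms)
F1 = F0 ∪ {inpos(b,b), inpos(d,d)}  (10 atoms)
F2 = F1 ∪ {inpos(e,b), inpos(e,d)}  (12 atoms)
goal ⊆ F2  ⇒  h_max = 2

2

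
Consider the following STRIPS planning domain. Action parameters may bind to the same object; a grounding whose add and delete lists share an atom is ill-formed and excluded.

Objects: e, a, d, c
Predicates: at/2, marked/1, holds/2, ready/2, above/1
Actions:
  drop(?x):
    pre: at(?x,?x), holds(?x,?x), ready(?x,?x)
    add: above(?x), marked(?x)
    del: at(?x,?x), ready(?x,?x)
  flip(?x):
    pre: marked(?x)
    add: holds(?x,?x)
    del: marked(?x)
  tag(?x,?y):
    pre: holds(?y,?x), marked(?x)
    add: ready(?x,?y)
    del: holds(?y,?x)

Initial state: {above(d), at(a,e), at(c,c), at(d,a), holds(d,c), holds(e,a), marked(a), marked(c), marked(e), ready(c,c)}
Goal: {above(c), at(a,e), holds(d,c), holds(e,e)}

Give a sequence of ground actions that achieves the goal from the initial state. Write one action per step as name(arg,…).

flip(e); flip(c); drop(c)

1. flip(e)  →  {above(d), at(a,e), at(c,c), at(d,a), holds(d,c), holds(e,a), holds(e,e), marked(a), marked(c), ready(c,c)}
2. flip(c)  →  {above(d), at(a,e), at(c,c), at(d,a), holds(c,c), holds(d,c), holds(e,a), holds(e,e), marked(a), ready(c,c)}
3. drop(c)  →  {above(c), above(d), at(a,e), at(d,a), holds(c,c), holds(d,c), holds(e,a), holds(e,e), marked(a), marked(c)}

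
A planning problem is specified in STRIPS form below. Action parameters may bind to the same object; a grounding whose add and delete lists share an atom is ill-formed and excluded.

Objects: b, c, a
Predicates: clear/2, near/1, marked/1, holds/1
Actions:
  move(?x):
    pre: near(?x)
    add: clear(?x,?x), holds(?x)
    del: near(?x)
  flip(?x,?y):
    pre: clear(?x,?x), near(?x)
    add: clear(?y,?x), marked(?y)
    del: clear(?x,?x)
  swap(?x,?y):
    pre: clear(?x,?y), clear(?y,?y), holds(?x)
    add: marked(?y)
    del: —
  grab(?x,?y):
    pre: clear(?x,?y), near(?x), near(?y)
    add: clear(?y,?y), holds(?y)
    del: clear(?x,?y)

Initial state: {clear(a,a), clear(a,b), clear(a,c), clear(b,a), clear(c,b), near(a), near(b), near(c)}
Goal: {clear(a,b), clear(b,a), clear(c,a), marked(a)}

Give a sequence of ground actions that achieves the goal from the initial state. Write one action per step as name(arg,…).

move(b); swap(b,a); flip(a,c)

1. move(b)  →  {clear(a,a), clear(a,b), clear(a,c), clear(b,a), clear(b,b), clear(c,b), holds(b), near(a), near(c)}
2. swap(b,a)  →  {clear(a,a), clear(a,b), clear(a,c), clear(b,a), clear(b,b), clear(c,b), holds(b), marked(a), near(a), near(c)}
3. flip(a,c)  →  {clear(a,b), clear(a,c), clear(b,a), clear(b,b), clear(c,a), clear(c,b), holds(b), marked(a), marked(c), near(a), near(c)}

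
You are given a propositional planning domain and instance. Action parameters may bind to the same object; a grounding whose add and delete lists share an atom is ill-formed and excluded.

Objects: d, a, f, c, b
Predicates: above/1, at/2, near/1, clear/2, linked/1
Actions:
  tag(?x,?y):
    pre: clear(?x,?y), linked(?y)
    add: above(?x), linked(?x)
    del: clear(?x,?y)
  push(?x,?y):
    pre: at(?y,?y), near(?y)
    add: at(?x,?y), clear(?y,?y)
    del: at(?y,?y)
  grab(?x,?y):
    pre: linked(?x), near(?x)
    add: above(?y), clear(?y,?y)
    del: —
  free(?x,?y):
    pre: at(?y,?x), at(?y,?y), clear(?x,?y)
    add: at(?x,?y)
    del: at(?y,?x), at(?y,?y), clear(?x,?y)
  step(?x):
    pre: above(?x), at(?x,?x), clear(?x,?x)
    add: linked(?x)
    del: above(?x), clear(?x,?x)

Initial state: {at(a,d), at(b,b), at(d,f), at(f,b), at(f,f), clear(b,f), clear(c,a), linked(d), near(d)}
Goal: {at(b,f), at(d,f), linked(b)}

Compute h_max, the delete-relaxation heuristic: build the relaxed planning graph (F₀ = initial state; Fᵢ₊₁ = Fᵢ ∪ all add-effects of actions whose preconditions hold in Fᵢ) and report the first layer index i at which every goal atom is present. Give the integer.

2

F0 = init (9 atoms)
F1 = F0 ∪ {above(a), above(b), above(c), above(d), above(f), at(b,f), clear(a,a), clear(b,b), clear(c,c), clear(d,d), clear(f,f)}  (20 atoms)
F2 = F1 ∪ {linked(b), linked(f)}  (22 atoms)
goal ⊆ F2  ⇒  h_max = 2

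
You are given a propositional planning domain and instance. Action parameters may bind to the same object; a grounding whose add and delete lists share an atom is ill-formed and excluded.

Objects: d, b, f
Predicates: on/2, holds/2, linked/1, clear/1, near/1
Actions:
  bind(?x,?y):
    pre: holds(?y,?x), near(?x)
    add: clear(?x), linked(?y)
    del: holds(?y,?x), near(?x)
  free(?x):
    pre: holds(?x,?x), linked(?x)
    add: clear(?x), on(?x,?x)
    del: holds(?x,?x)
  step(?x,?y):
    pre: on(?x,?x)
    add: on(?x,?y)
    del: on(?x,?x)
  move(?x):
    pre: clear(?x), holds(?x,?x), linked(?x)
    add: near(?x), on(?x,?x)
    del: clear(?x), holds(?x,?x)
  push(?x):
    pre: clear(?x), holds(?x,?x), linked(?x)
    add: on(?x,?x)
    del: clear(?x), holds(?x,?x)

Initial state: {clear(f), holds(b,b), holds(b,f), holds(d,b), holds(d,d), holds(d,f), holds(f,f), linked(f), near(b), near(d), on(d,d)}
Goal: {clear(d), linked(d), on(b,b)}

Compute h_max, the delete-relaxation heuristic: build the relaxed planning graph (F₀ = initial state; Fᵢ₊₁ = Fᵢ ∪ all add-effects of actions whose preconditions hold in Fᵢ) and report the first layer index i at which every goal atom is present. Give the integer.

2

F0 = init (11 atoms)
F1 = F0 ∪ {clear(b), clear(d), linked(b), linked(d), near(f), on(d,b), on(d,f), on(f,f)}  (19 atoms)
F2 = F1 ∪ {on(b,b), on(f,b), on(f,d)}  (22 atoms)
goal ⊆ F2  ⇒  h_max = 2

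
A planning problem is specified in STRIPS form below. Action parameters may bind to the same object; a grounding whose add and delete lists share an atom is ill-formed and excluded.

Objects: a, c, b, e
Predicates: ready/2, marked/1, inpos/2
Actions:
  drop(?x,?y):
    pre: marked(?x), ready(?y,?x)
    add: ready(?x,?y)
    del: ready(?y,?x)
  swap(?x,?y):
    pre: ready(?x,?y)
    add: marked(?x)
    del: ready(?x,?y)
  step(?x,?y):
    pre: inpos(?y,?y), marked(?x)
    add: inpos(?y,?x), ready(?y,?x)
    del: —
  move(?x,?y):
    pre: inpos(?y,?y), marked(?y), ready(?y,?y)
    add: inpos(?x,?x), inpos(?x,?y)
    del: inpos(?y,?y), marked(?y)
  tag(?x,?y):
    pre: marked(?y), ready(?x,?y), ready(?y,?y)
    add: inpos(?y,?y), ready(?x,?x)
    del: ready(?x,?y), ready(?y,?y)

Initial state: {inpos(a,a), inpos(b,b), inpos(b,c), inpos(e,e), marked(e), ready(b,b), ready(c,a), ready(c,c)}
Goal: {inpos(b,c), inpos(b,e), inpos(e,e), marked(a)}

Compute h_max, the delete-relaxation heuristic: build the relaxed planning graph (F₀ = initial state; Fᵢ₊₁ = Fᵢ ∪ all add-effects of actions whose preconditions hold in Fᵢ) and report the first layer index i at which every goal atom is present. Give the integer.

2

F0 = init (8 atoms)
F1 = F0 ∪ {inpos(a,e), inpos(b,e), marked(b), marked(c), ready(a,e), ready(b,e), ready(e,e)}  (15 atoms)
F2 = F1 ∪ {inpos(a,b), inpos(a,c), inpos(c,b), inpos(c,c), inpos(c,e), inpos(e,b), inpos(e,c), marked(a), ready(a,a), ready(a,b), ready(a,c), ready(b,c), ready(e,a), ready(e,b), ready(e,c)}  (30 atoms)
goal ⊆ F2  ⇒  h_max = 2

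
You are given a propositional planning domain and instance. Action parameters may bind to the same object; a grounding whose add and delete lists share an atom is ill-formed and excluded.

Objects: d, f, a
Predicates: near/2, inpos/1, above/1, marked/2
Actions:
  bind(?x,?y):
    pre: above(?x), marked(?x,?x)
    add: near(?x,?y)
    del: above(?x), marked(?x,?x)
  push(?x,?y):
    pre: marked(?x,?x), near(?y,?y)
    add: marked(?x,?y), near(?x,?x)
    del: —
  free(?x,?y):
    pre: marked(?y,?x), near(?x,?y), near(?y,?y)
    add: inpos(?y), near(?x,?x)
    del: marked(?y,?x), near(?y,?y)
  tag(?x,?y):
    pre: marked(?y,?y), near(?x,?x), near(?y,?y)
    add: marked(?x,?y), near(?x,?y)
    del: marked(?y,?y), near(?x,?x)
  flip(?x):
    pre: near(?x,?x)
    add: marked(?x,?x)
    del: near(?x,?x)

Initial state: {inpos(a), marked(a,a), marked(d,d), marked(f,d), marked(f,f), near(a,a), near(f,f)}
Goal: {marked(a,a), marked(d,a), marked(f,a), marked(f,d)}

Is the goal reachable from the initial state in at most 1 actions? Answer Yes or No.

1. push(d,a)  →  {inpos(a), marked(a,a), marked(d,a), marked(d,d), marked(f,d), marked(f,f), near(a,a), near(d,d), near(f,f)}
2. push(f,a)  →  {inpos(a), marked(a,a), marked(d,a), marked(d,d), marked(f,a), marked(f,d), marked(f,f), near(a,a), near(d,d), near(f,f)}
optimal plan length = 2; 2 > 1

No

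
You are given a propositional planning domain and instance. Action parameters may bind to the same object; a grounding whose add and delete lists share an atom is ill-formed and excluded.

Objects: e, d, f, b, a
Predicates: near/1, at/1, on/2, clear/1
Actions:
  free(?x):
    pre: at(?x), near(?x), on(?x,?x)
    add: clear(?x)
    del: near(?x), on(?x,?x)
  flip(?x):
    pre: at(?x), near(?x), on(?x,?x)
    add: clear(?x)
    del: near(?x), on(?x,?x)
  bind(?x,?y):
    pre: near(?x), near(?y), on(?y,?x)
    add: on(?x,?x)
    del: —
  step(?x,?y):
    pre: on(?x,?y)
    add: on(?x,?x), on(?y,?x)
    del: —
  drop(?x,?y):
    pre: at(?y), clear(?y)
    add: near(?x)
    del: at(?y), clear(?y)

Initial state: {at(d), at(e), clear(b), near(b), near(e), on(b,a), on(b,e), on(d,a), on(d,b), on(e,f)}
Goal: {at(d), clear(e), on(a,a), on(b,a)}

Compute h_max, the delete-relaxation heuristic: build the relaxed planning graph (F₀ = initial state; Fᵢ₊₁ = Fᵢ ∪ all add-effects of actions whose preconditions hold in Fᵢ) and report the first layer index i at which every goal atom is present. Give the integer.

F0 = init (10 atoms)
F1 = F0 ∪ {on(a,b), on(a,d), on(b,b), on(b,d), on(d,d), on(e,b), on(e,e), on(f,e)}  (18 atoms)
F2 = F1 ∪ {clear(e), on(a,a), on(f,f)}  (21 atoms)
goal ⊆ F2  ⇒  h_max = 2

2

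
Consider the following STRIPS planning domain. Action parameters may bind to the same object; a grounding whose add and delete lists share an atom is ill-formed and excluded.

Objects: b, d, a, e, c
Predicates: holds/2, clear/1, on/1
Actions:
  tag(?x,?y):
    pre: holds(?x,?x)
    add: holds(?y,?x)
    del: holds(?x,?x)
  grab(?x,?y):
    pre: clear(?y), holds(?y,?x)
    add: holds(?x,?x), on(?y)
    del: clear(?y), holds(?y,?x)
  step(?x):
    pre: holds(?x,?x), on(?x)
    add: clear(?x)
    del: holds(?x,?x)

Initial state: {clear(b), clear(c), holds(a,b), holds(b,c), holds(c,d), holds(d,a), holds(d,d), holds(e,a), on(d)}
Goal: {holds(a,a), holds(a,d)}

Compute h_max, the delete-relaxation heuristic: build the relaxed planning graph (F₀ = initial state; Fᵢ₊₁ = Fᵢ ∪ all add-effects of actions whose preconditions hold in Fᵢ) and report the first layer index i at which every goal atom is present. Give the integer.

F0 = init (9 atoms)
F1 = F0 ∪ {clear(d), holds(a,d), holds(b,d), holds(c,c), holds(e,d), on(b), on(c)}  (16 atoms)
F2 = F1 ∪ {holds(a,a), holds(a,c), holds(d,c), holds(e,c)}  (20 atoms)
goal ⊆ F2  ⇒  h_max = 2

2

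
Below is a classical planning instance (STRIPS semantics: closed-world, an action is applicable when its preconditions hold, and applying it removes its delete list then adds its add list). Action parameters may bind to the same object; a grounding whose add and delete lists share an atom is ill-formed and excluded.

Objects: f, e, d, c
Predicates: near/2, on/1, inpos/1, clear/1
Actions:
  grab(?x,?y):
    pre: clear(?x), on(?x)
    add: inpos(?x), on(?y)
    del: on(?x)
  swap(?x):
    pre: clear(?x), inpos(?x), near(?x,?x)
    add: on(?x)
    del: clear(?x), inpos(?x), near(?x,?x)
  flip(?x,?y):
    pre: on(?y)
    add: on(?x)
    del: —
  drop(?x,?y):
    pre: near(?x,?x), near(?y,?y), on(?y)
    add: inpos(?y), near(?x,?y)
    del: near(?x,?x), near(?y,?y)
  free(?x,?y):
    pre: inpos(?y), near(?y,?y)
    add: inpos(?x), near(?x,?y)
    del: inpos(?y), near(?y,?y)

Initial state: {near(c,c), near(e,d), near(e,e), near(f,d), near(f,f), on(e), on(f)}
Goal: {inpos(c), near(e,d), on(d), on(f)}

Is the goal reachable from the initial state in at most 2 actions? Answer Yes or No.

1. flip(d,f)  →  {near(c,c), near(e,d), near(e,e), near(f,d), near(f,f), on(d), on(e), on(f)}
2. flip(c,f)  →  {near(c,c), near(e,d), near(e,e), near(f,d), near(f,f), on(c), on(d), on(e), on(f)}
3. drop(f,c)  →  {inpos(c), near(e,d), near(e,e), near(f,c), near(f,d), on(c), on(d), on(e), on(f)}
optimal plan length = 3; 3 > 2

No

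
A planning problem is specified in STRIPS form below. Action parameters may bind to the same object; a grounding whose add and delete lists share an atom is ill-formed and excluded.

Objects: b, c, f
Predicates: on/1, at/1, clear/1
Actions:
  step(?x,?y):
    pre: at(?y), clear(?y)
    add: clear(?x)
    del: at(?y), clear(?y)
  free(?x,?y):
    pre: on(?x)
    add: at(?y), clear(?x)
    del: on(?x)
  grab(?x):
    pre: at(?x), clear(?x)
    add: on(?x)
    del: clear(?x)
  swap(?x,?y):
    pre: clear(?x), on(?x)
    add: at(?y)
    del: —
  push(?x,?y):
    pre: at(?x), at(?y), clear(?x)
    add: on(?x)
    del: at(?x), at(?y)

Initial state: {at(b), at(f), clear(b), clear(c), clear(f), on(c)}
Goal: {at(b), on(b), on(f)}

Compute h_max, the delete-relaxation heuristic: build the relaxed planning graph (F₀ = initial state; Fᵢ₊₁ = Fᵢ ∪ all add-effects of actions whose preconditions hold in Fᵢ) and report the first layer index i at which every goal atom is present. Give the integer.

1

F0 = init (6 atoms)
F1 = F0 ∪ {at(c), on(b), on(f)}  (9 atoms)
goal ⊆ F1  ⇒  h_max = 1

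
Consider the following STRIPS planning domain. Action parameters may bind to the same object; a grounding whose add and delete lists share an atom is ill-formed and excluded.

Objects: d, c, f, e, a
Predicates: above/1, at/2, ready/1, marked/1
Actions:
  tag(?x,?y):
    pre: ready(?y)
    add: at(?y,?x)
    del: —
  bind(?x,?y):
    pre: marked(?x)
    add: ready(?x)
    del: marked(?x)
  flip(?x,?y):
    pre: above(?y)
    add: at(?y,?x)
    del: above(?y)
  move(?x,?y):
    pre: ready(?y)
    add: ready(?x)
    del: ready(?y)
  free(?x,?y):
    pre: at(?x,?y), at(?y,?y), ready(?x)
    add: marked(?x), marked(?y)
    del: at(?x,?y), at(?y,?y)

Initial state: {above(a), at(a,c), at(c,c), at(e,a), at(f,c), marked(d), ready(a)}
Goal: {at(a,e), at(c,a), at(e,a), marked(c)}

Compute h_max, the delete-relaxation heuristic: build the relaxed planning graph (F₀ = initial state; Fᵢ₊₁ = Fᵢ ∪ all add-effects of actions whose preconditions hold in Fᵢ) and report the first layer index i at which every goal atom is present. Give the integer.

2

F0 = init (7 atoms)
F1 = F0 ∪ {at(a,a), at(a,d), at(a,e), at(a,f), marked(a), marked(c), ready(c), ready(d), ready(e), ready(f)}  (17 atoms)
F2 = F1 ∪ {at(c,a), at(c,d), at(c,e), at(c,f), at(d,a), at(d,c), at(d,d), at(d,e), at(d,f), at(e,c), at(e,d), at(e,e), at(e,f), at(f,a), at(f,d), at(f,e), at(f,f), marked(e), marked(f)}  (36 atoms)
goal ⊆ F2  ⇒  h_max = 2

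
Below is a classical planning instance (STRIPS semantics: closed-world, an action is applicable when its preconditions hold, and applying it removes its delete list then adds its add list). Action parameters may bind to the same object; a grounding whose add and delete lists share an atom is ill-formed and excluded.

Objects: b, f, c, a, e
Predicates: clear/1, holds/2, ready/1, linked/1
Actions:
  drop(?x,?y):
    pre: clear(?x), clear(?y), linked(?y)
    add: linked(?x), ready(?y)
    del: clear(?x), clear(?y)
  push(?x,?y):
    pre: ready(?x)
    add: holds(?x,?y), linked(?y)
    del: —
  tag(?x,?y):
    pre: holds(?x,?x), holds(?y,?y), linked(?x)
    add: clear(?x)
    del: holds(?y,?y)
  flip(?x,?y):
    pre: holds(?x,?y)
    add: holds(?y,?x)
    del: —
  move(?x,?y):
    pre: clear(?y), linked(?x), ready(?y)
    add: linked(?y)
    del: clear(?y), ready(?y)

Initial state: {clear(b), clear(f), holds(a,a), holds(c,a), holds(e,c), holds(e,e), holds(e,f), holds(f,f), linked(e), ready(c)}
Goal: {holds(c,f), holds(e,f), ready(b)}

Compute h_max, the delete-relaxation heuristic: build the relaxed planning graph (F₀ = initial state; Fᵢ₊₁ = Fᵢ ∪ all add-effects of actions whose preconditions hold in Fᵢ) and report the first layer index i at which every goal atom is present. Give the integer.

F0 = init (10 atoms)
F1 = F0 ∪ {clear(e), holds(a,c), holds(c,b), holds(c,c), holds(c,e), holds(c,f), holds(f,e), linked(a), linked(b), linked(c), linked(f)}  (21 atoms)
F2 = F1 ∪ {clear(a), clear(c), holds(b,c), holds(f,c), ready(b), ready(e), ready(f)}  (28 atoms)
goal ⊆ F2  ⇒  h_max = 2

2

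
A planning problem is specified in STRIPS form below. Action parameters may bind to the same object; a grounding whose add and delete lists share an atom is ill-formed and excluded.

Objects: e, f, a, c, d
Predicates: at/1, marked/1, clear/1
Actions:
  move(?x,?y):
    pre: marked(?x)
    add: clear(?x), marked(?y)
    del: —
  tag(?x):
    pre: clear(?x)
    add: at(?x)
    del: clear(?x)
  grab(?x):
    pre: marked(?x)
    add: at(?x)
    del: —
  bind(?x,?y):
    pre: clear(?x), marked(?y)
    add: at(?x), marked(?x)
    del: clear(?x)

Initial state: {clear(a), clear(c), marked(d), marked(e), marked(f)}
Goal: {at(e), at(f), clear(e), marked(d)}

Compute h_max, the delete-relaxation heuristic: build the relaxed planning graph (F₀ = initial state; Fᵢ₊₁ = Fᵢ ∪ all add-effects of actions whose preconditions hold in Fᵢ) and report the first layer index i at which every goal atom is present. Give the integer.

F0 = init (5 atoms)
F1 = F0 ∪ {at(a), at(c), at(d), at(e), at(f), clear(d), clear(e), clear(f), marked(a), marked(c)}  (15 atoms)
goal ⊆ F1  ⇒  h_max = 1

1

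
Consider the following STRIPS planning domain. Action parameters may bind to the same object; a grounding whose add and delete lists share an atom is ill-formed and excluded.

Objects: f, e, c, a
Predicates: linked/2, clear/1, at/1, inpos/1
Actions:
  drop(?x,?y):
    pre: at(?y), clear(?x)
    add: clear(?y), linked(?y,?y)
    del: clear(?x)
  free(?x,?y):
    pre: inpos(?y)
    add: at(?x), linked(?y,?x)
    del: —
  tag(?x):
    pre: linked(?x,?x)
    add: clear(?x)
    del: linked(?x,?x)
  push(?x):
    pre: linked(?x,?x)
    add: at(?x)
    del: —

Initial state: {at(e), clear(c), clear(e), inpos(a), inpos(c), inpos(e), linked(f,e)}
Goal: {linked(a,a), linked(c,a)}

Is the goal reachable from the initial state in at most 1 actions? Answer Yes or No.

1. free(a,c)  →  {at(a), at(e), clear(c), clear(e), inpos(a), inpos(c), inpos(e), linked(c,a), linked(f,e)}
2. drop(e,a)  →  {at(a), at(e), clear(a), clear(c), inpos(a), inpos(c), inpos(e), linked(a,a), linked(c,a), linked(f,e)}
optimal plan length = 2; 2 > 1

No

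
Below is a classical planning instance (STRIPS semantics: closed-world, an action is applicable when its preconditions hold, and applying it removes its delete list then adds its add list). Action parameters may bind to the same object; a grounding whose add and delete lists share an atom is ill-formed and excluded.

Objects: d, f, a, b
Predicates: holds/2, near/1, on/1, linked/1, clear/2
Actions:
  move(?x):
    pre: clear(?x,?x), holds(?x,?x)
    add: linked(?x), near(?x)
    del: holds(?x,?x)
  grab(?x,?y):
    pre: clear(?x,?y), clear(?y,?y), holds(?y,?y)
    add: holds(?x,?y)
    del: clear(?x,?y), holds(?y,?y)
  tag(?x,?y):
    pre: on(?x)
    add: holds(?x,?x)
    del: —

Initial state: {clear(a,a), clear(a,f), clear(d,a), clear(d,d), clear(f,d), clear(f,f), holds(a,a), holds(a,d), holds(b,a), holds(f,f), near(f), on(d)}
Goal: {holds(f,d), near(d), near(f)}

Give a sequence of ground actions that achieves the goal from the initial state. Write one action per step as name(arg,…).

1. tag(d,d)  →  {clear(a,a), clear(a,f), clear(d,a), clear(d,d), clear(f,d), clear(f,f), holds(a,a), holds(a,d), holds(b,a), holds(d,d), holds(f,f), near(f), on(d)}
2. move(d)  →  {clear(a,a), clear(a,f), clear(d,a), clear(d,d), clear(f,d), clear(f,f), holds(a,a), holds(a,d), holds(b,a), holds(f,f), linked(d), near(d), near(f), on(d)}
3. tag(d,d)  →  {clear(a,a), clear(a,f), clear(d,a), clear(d,d), clear(f,d), clear(f,f), holds(a,a), holds(a,d), holds(b,a), holds(d,d), holds(f,f), linked(d), near(d), near(f), on(d)}
4. grab(f,d)  →  {clear(a,a), clear(a,f), clear(d,a), clear(d,d), clear(f,f), holds(a,a), holds(a,d), holds(b,a), holds(f,d), holds(f,f), linked(d), near(d), near(f), on(d)}

tag(d,d); move(d); tag(d,d); grab(f,d)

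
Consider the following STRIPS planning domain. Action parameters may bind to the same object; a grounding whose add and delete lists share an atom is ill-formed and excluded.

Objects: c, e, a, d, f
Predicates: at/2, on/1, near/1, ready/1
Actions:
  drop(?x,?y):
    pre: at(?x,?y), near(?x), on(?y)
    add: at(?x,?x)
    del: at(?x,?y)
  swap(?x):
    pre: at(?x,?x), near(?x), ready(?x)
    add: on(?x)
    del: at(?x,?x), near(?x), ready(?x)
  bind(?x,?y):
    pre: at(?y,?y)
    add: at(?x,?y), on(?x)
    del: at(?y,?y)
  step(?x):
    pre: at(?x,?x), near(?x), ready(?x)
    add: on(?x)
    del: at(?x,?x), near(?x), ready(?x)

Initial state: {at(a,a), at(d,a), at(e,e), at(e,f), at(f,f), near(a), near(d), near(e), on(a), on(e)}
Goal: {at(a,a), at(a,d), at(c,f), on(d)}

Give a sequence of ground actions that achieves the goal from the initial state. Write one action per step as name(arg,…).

1. drop(d,a)  →  {at(a,a), at(d,d), at(e,e), at(e,f), at(f,f), near(a), near(d), near(e), on(a), on(e)}
2. bind(c,f)  →  {at(a,a), at(c,f), at(d,d), at(e,e), at(e,f), near(a), near(d), near(e), on(a), on(c), on(e)}
3. bind(a,d)  →  {at(a,a), at(a,d), at(c,f), at(e,e), at(e,f), near(a), near(d), near(e), on(a), on(c), on(e)}
4. bind(d,e)  →  {at(a,a), at(a,d), at(c,f), at(d,e), at(e,f), near(a), near(d), near(e), on(a), on(c), on(d), on(e)}

drop(d,a); bind(c,f); bind(a,d); bind(d,e)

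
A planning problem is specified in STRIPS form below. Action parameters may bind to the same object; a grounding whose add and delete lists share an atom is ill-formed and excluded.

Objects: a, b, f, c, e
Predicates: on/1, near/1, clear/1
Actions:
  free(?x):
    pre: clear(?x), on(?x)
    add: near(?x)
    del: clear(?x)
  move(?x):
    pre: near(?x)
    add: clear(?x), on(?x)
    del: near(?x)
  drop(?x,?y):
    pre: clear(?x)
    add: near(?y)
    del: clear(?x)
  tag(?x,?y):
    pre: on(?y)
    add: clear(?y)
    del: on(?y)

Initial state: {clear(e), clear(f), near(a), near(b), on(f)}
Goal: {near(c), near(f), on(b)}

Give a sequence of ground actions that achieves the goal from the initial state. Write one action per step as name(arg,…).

1. free(f)  →  {clear(e), near(a), near(b), near(f), on(f)}
2. move(b)  →  {clear(b), clear(e), near(a), near(f), on(b), on(f)}
3. drop(b,c)  →  {clear(e), near(a), near(c), near(f), on(b), on(f)}

free(f); move(b); drop(b,c)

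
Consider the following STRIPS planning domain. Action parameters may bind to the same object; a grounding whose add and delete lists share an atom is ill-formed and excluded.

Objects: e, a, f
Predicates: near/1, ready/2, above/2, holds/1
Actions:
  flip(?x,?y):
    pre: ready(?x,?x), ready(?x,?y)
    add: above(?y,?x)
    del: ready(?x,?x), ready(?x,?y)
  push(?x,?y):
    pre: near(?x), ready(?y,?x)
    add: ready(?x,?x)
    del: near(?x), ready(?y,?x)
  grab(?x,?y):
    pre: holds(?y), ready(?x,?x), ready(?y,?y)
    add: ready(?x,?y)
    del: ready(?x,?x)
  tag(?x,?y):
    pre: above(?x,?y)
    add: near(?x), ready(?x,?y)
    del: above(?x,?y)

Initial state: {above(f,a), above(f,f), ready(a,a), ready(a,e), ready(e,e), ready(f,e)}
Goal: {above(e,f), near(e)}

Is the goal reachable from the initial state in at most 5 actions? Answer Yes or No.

1. flip(e,e)  →  {above(e,e), above(f,a), above(f,f), ready(a,a), ready(a,e), ready(f,e)}
2. tag(e,e)  →  {above(f,a), above(f,f), near(e), ready(a,a), ready(a,e), ready(e,e), ready(f,e)}
3. tag(f,f)  →  {above(f,a), near(e), near(f), ready(a,a), ready(a,e), ready(e,e), ready(f,e), ready(f,f)}
4. flip(f,e)  →  {above(e,f), above(f,a), near(e), near(f), ready(a,a), ready(a,e), ready(e,e)}
optimal plan length = 4; 4 ≤ 5

Yes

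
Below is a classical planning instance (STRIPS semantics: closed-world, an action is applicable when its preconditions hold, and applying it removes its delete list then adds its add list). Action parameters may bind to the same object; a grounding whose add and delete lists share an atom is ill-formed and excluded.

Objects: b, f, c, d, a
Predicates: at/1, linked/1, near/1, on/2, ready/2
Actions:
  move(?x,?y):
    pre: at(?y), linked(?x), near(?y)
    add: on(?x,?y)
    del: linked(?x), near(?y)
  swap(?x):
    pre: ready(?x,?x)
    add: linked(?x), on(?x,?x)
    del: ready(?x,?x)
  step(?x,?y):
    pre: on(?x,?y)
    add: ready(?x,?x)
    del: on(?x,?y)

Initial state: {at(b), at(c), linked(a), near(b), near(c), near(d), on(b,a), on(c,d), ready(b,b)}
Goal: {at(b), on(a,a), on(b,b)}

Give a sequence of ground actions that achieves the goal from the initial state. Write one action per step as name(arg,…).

1. move(a,b)  →  {at(b), at(c), near(c), near(d), on(a,b), on(b,a), on(c,d), ready(b,b)}
2. swap(b)  →  {at(b), at(c), linked(b), near(c), near(d), on(a,b), on(b,a), on(b,b), on(c,d)}
3. step(a,b)  →  {at(b), at(c), linked(b), near(c), near(d), on(b,a), on(b,b), on(c,d), ready(a,a)}
4. swap(a)  →  {at(b), at(c), linked(a), linked(b), near(c), near(d), on(a,a), on(b,a), on(b,b), on(c,d)}

move(a,b); swap(b); step(a,b); swap(a)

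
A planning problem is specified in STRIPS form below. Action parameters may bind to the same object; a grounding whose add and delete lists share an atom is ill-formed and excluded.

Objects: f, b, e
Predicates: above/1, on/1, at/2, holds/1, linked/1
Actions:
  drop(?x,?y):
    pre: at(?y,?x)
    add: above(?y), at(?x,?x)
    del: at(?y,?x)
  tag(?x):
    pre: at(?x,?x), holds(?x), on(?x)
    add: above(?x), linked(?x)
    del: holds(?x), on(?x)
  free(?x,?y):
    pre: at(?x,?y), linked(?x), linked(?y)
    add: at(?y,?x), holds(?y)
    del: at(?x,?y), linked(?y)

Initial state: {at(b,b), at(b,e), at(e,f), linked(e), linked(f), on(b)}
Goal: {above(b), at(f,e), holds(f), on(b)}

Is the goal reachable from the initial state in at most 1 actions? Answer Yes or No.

No

1. drop(e,b)  →  {above(b), at(b,b), at(e,e), at(e,f), linked(e), linked(f), on(b)}
2. free(e,f)  →  {above(b), at(b,b), at(e,e), at(f,e), holds(f), linked(e), on(b)}
optimal plan length = 2; 2 > 1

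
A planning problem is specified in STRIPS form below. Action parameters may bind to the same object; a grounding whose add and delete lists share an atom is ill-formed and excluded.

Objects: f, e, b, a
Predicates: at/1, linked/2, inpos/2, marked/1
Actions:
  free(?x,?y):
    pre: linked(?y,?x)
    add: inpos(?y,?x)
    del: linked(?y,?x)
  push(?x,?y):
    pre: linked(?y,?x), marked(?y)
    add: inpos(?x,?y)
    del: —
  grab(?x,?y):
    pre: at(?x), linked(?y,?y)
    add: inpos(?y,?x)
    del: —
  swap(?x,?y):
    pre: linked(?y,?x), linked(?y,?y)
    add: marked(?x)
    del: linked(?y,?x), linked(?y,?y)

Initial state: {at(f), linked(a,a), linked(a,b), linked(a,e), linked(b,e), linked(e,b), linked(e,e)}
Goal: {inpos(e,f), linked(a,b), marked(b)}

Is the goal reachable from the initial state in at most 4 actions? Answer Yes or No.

Yes

1. grab(f,e)  →  {at(f), inpos(e,f), linked(a,a), linked(a,b), linked(a,e), linked(b,e), linked(e,b), linked(e,e)}
2. swap(b,e)  →  {at(f), inpos(e,f), linked(a,a), linked(a,b), linked(a,e), linked(b,e), marked(b)}
optimal plan length = 2; 2 ≤ 4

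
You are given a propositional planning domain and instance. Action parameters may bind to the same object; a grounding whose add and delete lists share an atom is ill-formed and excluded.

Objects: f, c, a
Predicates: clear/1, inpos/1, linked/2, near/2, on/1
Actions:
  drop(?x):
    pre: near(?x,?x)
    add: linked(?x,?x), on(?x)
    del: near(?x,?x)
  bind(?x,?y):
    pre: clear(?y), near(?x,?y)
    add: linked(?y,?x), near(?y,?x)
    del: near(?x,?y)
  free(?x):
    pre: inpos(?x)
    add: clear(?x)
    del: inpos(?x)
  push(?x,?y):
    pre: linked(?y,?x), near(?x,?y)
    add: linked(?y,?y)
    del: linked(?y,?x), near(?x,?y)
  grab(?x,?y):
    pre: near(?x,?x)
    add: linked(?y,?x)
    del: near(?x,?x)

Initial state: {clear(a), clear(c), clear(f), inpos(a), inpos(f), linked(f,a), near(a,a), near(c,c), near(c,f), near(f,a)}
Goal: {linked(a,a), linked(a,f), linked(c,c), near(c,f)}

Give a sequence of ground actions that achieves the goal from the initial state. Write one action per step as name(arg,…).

drop(c); drop(a); bind(f,a)

1. drop(c)  →  {clear(a), clear(c), clear(f), inpos(a), inpos(f), linked(c,c), linked(f,a), near(a,a), near(c,f), near(f,a), on(c)}
2. drop(a)  →  {clear(a), clear(c), clear(f), inpos(a), inpos(f), linked(a,a), linked(c,c), linked(f,a), near(c,f), near(f,a), on(a), on(c)}
3. bind(f,a)  →  {clear(a), clear(c), clear(f), inpos(a), inpos(f), linked(a,a), linked(a,f), linked(c,c), linked(f,a), near(a,f), near(c,f), on(a), on(c)}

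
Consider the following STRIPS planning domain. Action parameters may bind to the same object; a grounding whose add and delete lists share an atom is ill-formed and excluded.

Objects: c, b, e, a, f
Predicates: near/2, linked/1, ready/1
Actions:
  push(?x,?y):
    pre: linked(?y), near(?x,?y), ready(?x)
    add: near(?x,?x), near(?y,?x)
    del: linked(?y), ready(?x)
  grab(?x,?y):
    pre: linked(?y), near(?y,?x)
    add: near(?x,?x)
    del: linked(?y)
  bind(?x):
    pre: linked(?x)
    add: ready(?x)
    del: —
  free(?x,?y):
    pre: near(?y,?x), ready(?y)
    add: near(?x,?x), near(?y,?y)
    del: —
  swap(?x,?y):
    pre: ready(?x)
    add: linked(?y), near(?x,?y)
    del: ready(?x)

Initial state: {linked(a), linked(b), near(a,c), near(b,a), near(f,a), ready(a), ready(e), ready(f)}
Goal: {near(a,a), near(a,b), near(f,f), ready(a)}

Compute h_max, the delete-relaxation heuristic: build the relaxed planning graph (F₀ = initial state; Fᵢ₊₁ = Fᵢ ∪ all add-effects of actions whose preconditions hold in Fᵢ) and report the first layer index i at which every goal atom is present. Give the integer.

F0 = init (8 atoms)
F1 = F0 ∪ {linked(c), linked(e), linked(f), near(a,a), near(a,b), near(a,e), near(a,f), near(c,c), near(e,a), near(e,b), near(e,c), near(e,e), near(e,f), near(f,b), near(f,c), near(f,e), near(f,f), ready(b)}  (26 atoms)
goal ⊆ F1  ⇒  h_max = 1

1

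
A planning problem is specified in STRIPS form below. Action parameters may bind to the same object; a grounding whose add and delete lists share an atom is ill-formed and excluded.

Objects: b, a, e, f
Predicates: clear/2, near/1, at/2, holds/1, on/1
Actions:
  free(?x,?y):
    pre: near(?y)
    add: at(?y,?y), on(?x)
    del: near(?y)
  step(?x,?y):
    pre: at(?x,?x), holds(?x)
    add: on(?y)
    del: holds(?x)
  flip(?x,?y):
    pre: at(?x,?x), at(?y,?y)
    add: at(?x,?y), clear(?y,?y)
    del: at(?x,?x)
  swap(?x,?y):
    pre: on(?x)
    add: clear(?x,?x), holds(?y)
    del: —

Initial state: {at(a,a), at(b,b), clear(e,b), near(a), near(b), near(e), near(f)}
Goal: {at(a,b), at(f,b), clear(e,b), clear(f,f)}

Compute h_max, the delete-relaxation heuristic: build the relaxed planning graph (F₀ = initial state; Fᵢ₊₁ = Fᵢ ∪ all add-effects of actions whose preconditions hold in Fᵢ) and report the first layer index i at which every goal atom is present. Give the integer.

F0 = init (7 atoms)
F1 = F0 ∪ {at(a,b), at(b,a), at(e,e), at(f,f), clear(a,a), clear(b,b), on(a), on(b), on(e), on(f)}  (17 atoms)
F2 = F1 ∪ {at(a,e), at(a,f), at(b,e), at(b,f), at(e,a), at(e,b), at(e,f), at(f,a), at(f,b), at(f,e), clear(e,e), clear(f,f), holds(a), holds(b), holds(e), holds(f)}  (33 atoms)
goal ⊆ F2  ⇒  h_max = 2

2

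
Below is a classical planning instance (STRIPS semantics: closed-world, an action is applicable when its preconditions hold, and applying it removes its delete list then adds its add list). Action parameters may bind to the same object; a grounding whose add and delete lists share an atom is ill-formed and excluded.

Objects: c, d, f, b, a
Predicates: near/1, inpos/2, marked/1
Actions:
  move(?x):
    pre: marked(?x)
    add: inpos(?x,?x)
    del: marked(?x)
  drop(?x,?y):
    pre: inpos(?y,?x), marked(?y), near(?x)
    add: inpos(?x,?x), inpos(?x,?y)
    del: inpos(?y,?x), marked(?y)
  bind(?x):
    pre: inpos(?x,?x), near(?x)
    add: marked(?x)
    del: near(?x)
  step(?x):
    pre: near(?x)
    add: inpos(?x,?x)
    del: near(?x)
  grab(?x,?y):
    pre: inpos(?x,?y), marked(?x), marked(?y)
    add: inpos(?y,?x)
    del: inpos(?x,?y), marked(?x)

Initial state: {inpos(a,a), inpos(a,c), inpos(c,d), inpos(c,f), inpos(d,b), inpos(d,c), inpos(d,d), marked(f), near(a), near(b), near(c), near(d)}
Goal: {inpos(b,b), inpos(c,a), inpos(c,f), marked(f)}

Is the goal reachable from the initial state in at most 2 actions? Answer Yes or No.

No

1. bind(a)  →  {inpos(a,a), inpos(a,c), inpos(c,d), inpos(c,f), inpos(d,b), inpos(d,c), inpos(d,d), marked(a), marked(f), near(b), near(c), near(d)}
2. drop(c,a)  →  {inpos(a,a), inpos(c,a), inpos(c,c), inpos(c,d), inpos(c,f), inpos(d,b), inpos(d,c), inpos(d,d), marked(f), near(b), near(c), near(d)}
3. step(b)  →  {inpos(a,a), inpos(b,b), inpos(c,a), inpos(c,c), inpos(c,d), inpos(c,f), inpos(d,b), inpos(d,c), inpos(d,d), marked(f), near(c), near(d)}
optimal plan length = 3; 3 > 2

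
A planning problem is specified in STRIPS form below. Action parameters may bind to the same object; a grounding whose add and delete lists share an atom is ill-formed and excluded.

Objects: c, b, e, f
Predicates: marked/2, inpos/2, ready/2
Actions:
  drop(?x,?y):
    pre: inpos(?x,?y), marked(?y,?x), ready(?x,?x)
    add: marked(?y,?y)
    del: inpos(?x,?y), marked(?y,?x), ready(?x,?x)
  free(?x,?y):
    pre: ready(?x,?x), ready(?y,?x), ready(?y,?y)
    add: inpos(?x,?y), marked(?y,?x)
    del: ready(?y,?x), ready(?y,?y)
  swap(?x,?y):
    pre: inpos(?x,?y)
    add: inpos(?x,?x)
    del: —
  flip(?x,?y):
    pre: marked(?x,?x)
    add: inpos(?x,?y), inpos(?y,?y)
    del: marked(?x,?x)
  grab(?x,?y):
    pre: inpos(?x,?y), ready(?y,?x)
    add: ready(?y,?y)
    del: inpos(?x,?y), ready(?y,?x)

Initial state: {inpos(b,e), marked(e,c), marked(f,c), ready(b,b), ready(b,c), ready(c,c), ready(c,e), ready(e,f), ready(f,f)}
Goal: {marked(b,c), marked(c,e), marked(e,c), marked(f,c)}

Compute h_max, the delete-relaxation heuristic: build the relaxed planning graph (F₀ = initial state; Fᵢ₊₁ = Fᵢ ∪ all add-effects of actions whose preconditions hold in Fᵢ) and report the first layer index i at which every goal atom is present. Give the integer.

F0 = init (9 atoms)
F1 = F0 ∪ {inpos(b,b), inpos(c,b), inpos(c,c), inpos(f,f), marked(b,b), marked(b,c), marked(c,c), marked(f,f)}  (17 atoms)
F2 = F1 ∪ {inpos(b,c), inpos(b,f), inpos(c,e), inpos(c,f), inpos(e,e), inpos(f,b), inpos(f,c), inpos(f,e)}  (25 atoms)
F3 = F2 ∪ {marked(e,e), ready(e,e)}  (27 atoms)
F4 = F3 ∪ {inpos(e,b), inpos(e,c), inpos(e,f), marked(c,e), marked(e,f)}  (32 atoms)
goal ⊆ F4  ⇒  h_max = 4

4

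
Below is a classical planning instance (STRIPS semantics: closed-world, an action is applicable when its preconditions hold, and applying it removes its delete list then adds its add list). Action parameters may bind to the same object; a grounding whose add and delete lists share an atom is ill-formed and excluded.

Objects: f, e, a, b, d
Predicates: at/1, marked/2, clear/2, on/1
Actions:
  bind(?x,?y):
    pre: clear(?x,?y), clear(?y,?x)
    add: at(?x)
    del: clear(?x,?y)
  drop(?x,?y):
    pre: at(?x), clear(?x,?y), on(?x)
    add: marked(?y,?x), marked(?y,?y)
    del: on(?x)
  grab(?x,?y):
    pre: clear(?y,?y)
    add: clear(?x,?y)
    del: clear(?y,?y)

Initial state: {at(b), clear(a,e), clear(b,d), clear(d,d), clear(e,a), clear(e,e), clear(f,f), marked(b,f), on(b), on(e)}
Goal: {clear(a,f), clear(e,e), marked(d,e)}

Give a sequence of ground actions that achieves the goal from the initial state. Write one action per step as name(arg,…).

bind(e,a); grab(e,d); drop(e,d); grab(a,f)

1. bind(e,a)  →  {at(b), at(e), clear(a,e), clear(b,d), clear(d,d), clear(e,e), clear(f,f), marked(b,f), on(b), on(e)}
2. grab(e,d)  →  {at(b), at(e), clear(a,e), clear(b,d), clear(e,d), clear(e,e), clear(f,f), marked(b,f), on(b), on(e)}
3. drop(e,d)  →  {at(b), at(e), clear(a,e), clear(b,d), clear(e,d), clear(e,e), clear(f,f), marked(b,f), marked(d,d), marked(d,e), on(b)}
4. grab(a,f)  →  {at(b), at(e), clear(a,e), clear(a,f), clear(b,d), clear(e,d), clear(e,e), marked(b,f), marked(d,d), marked(d,e), on(b)}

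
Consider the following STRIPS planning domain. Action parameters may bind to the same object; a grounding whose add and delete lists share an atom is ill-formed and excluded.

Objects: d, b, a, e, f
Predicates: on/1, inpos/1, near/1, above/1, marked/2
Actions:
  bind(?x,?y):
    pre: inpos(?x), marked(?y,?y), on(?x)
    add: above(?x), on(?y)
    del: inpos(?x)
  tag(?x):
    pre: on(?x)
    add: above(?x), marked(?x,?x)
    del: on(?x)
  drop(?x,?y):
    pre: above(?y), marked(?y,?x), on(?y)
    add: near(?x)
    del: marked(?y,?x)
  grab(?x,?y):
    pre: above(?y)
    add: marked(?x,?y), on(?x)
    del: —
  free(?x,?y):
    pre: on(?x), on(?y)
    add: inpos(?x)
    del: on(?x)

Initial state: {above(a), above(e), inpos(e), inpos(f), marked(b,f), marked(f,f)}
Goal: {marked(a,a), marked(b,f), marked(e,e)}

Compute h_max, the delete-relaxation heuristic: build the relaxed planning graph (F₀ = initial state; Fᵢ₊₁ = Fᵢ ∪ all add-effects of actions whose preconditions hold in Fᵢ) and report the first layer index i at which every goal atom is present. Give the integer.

1

F0 = init (6 atoms)
F1 = F0 ∪ {marked(a,a), marked(a,e), marked(b,a), marked(b,e), marked(d,a), marked(d,e), marked(e,a), marked(e,e), marked(f,a), marked(f,e), on(a), on(b), on(d), on(e), on(f)}  (21 atoms)
goal ⊆ F1  ⇒  h_max = 1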